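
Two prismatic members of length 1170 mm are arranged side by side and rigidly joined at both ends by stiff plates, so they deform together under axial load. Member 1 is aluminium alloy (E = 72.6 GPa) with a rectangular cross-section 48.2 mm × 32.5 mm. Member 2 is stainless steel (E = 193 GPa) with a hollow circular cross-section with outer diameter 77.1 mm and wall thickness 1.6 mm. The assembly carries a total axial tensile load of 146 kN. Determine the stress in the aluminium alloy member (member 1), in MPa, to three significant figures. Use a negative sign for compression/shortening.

56.7 MPa

A_1 = 1566 mm².
A_2 = 379.5 mm².
Equal strain + equilibrium ⇒ each member carries load in proportion to AE: A₁E₁ = 113700000 N, A₂E₂ = 73240000 N, ΣAE = 187000000 N.
σ₁ = P·E₁/ΣAE = 146000·72600/187000000 = 56.69 MPa.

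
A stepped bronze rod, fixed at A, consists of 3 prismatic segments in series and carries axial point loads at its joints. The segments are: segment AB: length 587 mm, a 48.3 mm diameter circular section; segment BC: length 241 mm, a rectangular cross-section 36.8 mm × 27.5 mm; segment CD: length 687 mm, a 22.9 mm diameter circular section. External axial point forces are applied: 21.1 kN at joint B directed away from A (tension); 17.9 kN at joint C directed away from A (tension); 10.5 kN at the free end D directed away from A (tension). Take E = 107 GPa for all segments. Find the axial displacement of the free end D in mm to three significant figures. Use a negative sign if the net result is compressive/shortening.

0.375 mm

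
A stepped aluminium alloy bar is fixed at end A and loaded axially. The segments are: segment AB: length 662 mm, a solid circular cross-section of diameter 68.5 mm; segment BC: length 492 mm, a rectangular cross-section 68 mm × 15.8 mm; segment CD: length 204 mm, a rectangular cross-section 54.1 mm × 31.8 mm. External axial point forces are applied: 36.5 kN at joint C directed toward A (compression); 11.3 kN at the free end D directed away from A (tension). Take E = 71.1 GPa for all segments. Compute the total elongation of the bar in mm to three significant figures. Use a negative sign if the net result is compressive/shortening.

-0.207 mm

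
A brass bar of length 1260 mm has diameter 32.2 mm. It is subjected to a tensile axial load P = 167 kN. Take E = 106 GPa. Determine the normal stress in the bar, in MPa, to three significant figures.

A = 814.3 mm².
σ = N/A = 167000/814.3 = 205.1 MPa.

205 MPa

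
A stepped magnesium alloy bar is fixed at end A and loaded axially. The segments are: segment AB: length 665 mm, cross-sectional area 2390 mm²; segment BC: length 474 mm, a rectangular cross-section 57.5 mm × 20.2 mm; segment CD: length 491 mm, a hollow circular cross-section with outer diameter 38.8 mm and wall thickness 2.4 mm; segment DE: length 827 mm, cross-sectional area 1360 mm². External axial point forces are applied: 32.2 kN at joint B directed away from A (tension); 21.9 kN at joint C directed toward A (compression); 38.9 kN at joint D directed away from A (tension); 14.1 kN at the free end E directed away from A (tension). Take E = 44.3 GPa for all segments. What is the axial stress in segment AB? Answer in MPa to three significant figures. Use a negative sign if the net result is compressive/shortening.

26.5 MPa

Internal axial forces (sectioning from the free end, tension +): N_DE = 14.1 kN, N_CD = 53 kN, N_BC = 31.1 kN, N_AB = 63.3 kN.
σ_AB = N_AB/A_AB = 63300/2390 = 26.49 MPa.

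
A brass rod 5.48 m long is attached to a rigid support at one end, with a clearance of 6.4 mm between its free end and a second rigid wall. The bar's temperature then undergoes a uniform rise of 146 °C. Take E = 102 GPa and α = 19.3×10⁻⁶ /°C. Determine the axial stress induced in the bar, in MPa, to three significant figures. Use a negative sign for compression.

Free thermal expansion αLΔT = 19.3e-6 · 5480 · 146 = 15.44 mm.
The walls engage after the gap closes; constrained expansion = 15.44 − 6.4 = 9.042 mm.
The walls impose strain ε = −(9.042)/5480 = -1.6499e-03; σ = Eε = 102000 · -1.6499e-03 = -168.3 MPa.

-168 MPa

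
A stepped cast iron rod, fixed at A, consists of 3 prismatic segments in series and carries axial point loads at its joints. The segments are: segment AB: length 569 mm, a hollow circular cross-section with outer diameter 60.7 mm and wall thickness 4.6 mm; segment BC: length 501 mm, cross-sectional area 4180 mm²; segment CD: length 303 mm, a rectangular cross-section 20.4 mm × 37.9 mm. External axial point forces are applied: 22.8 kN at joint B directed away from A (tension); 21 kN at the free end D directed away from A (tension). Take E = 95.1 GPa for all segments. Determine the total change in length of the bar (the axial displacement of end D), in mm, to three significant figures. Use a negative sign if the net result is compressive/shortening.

0.436 mm

Internal axial forces (sectioning from the free end, tension +): N_CD = 21 kN, N_BC = 21 kN, N_AB = 43.8 kN.
A_AB = 810.7 mm².
A_CD = 773.2 mm².
δ_AB = 43800·569/(810.7·95100) = 0.3232 mm
δ_BC = 21000·501/(4180·95100) = 0.02647 mm
δ_CD = 21000·303/(773.2·95100) = 0.08654 mm
δ = Σδ_i = 0.4363 mm.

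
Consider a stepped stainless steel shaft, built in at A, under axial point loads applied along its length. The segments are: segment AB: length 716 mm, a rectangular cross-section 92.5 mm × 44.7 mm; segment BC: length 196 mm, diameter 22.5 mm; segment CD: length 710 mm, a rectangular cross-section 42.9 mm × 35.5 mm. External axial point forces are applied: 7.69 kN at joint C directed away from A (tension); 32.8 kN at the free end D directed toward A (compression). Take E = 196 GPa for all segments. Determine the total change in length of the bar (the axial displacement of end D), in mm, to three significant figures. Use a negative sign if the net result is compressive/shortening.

Internal axial forces (sectioning from the free end, tension +): N_CD = -32.8 kN, N_BC = -25.11 kN, N_AB = -25.11 kN.
A_AB = 4135 mm².
A_BC = 397.6 mm².
A_CD = 1523 mm².
δ_AB = -25110·716/(4135·196000) = -0.02218 mm
δ_BC = -25110·196/(397.6·196000) = -0.06315 mm
δ_CD = -32800·710/(1523·196000) = -0.07802 mm
δ = Σδ_i = -0.1634 mm.

-0.163 mm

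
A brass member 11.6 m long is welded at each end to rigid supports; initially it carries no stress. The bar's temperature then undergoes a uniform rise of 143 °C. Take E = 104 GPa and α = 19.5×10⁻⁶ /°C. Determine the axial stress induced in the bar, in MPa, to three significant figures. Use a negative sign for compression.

Free thermal expansion αLΔT = 19.5e-6 · 11600 · 143 = 32.35 mm.
The walls impose strain ε = −(32.35)/11600 = -2.7885e-03; σ = Eε = 104000 · -2.7885e-03 = -290 MPa.

-290 MPa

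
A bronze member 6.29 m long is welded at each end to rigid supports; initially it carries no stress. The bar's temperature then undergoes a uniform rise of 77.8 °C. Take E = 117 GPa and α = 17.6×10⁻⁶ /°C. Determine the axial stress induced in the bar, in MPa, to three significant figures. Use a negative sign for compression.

-160 MPa

Free thermal expansion αLΔT = 17.6e-6 · 6290 · 77.8 = 8.613 mm.
The walls impose strain ε = −(8.613)/6290 = -1.3693e-03; σ = Eε = 117000 · -1.3693e-03 = -160.2 MPa.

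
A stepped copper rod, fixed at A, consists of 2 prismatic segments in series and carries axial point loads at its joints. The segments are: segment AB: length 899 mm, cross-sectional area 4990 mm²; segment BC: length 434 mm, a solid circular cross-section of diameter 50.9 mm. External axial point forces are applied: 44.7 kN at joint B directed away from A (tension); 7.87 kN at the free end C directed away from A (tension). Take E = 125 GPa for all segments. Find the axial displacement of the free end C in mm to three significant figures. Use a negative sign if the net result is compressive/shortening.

Internal axial forces (sectioning from the free end, tension +): N_BC = 7.87 kN, N_AB = 52.57 kN.
A_BC = 2035 mm².
δ_AB = 52570·899/(4990·125000) = 0.07577 mm
δ_BC = 7870·434/(2035·125000) = 0.01343 mm
δ = Σδ_i = 0.0892 mm.

0.0892 mm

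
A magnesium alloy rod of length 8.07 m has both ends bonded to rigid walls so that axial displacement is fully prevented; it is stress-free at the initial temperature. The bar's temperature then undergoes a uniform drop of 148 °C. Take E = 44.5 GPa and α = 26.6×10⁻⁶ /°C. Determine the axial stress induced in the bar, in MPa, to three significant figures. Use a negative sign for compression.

Free thermal expansion αLΔT = 26.6e-6 · 8070 · -148 = -31.77 mm.
The walls impose strain ε = −(-31.77)/8070 = 3.9368e-03; σ = Eε = 44500 · 3.9368e-03 = 175.2 MPa.

175 MPa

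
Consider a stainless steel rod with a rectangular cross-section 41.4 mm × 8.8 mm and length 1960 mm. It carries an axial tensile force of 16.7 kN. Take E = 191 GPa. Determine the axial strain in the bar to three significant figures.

A = 364.3 mm².
σ = N/A = 45.84 MPa; ε = σ/E = 45.84/191000 = 2.400e-04.

2.40e-04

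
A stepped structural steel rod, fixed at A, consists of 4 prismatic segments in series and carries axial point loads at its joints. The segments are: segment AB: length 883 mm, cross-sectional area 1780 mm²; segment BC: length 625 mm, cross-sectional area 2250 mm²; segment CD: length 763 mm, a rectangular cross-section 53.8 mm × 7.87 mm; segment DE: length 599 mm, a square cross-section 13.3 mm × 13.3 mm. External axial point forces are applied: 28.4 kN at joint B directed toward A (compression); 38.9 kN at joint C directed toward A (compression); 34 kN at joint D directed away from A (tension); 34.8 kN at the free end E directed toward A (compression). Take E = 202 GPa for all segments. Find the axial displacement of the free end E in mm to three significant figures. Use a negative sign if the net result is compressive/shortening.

-0.812 mm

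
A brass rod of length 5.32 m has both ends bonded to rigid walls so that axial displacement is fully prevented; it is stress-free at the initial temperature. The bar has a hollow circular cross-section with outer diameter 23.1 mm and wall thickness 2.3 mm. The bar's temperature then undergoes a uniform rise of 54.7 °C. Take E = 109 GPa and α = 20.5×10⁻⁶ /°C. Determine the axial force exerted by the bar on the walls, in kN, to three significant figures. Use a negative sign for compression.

Free thermal expansion αLΔT = 20.5e-6 · 5320 · 54.7 = 5.966 mm.
The walls impose strain ε = −(5.966)/5320 = -1.1214e-03; σ = Eε = 109000 · -1.1214e-03 = -122.2 MPa.
Wall reaction R = σ·A = -122.2·150.3 = -18370 N = -18.37 kN.

-18.4 kN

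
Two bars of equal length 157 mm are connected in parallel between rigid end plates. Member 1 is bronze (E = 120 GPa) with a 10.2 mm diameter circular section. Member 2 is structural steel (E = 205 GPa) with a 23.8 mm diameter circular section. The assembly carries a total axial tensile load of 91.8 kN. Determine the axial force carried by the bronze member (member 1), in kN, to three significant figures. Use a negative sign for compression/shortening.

8.91 kN

A_1 = 81.71 mm².
A_2 = 444.9 mm².
Equal strain + equilibrium ⇒ each member carries load in proportion to AE: A₁E₁ = 9806000 N, A₂E₂ = 91200000 N, ΣAE = 101000000 N.
F₁ = P·A₁E₁/ΣAE = 91800·9806000/101000000 = 8912 N.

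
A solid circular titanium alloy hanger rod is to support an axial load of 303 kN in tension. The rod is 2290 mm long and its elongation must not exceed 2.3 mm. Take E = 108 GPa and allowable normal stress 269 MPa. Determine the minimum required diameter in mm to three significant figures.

59.6 mm

Required area A ≥ P/σ_allow = 303000/269 = 1126 mm².
For a solid circular section, d ≥ √(4A/π) = 37.87 mm.
Elongation limit: A ≥ PL/(Eδ_allow) = 303000·2290/(108000·2.3) = 2793 mm² ⇒ d ≥ 59.64 mm.
The elongation limit governs.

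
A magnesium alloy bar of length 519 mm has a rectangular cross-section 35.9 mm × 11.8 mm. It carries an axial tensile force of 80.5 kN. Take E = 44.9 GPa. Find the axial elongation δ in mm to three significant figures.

A = 423.6 mm².
δ_mech = NL/(AE) = 80500·519/(423.6·44900) = 2.197 mm.

2.20 mm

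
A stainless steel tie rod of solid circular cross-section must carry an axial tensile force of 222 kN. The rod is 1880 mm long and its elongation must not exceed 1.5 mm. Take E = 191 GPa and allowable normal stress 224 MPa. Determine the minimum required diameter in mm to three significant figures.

43.1 mm

Required area A ≥ P/σ_allow = 222000/224 = 991.1 mm².
For a solid circular section, d ≥ √(4A/π) = 35.52 mm.
Elongation limit: A ≥ PL/(Eδ_allow) = 222000·1880/(191000·1.5) = 1457 mm² ⇒ d ≥ 43.07 mm.
The elongation limit governs.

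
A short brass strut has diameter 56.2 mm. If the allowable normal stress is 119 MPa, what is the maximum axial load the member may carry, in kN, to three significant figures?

A = 2481 mm².
P_max = σ_allow · A = 119 · 2481 = 295200 N = 295.2 kN.

295 kN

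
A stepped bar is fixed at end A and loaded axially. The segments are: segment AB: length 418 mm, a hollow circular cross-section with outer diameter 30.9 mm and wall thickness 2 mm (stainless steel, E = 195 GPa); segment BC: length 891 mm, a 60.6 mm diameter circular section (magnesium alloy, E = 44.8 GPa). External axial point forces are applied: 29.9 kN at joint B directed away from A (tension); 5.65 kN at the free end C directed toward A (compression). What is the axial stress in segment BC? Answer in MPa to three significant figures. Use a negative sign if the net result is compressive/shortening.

-1.96 MPa

Internal axial forces (sectioning from the free end, tension +): N_BC = -5.65 kN, N_AB = 24.25 kN.
A_BC = 2884 mm².
σ_BC = N_BC/A_BC = -5650/2884 = -1.959 MPa.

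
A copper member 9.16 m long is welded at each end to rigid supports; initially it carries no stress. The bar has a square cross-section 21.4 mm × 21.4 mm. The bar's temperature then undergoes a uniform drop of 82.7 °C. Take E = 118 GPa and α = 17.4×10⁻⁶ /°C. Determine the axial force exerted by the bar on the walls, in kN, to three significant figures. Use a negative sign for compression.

77.8 kN

Free thermal expansion αLΔT = 17.4e-6 · 9160 · -82.7 = -13.18 mm.
The walls impose strain ε = −(-13.18)/9160 = 1.4390e-03; σ = Eε = 118000 · 1.4390e-03 = 169.8 MPa.
Wall reaction R = σ·A = 169.8·458 = 77760 N = 77.76 kN.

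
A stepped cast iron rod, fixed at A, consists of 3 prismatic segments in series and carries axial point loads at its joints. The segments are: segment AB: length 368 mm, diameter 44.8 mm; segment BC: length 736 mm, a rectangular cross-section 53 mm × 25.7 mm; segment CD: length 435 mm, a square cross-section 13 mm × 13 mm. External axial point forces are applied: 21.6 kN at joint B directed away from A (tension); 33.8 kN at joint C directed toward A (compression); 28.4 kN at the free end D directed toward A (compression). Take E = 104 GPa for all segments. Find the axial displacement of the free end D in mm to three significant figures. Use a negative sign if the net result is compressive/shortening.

Internal axial forces (sectioning from the free end, tension +): N_CD = -28.4 kN, N_BC = -62.2 kN, N_AB = -40.6 kN.
A_AB = 1576 mm².
A_BC = 1362 mm².
A_CD = 169 mm².
δ_AB = -40600·368/(1576·104000) = -0.09114 mm
δ_BC = -62200·736/(1362·104000) = -0.3232 mm
δ_CD = -28400·435/(169·104000) = -0.7029 mm
δ = Σδ_i = -1.117 mm.

-1.12 mm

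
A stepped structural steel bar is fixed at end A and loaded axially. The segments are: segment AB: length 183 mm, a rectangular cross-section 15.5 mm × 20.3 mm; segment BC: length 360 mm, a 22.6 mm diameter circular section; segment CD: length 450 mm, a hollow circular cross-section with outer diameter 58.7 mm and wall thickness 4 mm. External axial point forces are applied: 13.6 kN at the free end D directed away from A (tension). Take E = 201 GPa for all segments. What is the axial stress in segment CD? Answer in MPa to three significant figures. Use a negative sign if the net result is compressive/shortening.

19.8 MPa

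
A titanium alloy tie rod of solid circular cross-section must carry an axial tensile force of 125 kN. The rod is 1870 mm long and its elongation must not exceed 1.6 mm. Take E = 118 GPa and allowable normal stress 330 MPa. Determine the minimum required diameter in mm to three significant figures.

39.7 mm

Required area A ≥ P/σ_allow = 125000/330 = 378.8 mm².
For a solid circular section, d ≥ √(4A/π) = 21.96 mm.
Elongation limit: A ≥ PL/(Eδ_allow) = 125000·1870/(118000·1.6) = 1238 mm² ⇒ d ≥ 39.7 mm.
The elongation limit governs.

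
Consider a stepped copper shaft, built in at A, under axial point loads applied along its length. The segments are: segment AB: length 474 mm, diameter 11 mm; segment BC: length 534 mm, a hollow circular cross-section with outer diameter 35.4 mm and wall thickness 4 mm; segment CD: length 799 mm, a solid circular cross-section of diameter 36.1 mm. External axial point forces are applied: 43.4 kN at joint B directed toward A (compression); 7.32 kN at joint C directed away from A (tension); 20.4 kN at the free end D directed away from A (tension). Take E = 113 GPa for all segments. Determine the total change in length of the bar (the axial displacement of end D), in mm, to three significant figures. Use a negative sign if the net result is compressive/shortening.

-0.219 mm

Internal axial forces (sectioning from the free end, tension +): N_CD = 20.4 kN, N_BC = 27.72 kN, N_AB = -15.68 kN.
A_AB = 95.03 mm².
A_BC = 394.6 mm².
A_CD = 1024 mm².
δ_AB = -15680·474/(95.03·113000) = -0.6921 mm
δ_BC = 27720·534/(394.6·113000) = 0.332 mm
δ_CD = 20400·799/(1024·113000) = 0.1409 mm
δ = Σδ_i = -0.2192 mm.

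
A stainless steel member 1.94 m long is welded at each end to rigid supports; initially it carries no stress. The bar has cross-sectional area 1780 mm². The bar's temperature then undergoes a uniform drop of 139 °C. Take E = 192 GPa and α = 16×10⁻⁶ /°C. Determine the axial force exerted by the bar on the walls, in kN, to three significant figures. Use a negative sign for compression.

Free thermal expansion αLΔT = 16e-6 · 1940 · -139 = -4.315 mm.
The walls impose strain ε = −(-4.315)/1940 = 2.2240e-03; σ = Eε = 192000 · 2.2240e-03 = 427 MPa.
Wall reaction R = σ·A = 427·1780 = 760100 N = 760.1 kN.

760 kN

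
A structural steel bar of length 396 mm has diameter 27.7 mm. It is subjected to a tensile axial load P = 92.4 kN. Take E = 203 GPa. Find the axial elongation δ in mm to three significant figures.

0.299 mm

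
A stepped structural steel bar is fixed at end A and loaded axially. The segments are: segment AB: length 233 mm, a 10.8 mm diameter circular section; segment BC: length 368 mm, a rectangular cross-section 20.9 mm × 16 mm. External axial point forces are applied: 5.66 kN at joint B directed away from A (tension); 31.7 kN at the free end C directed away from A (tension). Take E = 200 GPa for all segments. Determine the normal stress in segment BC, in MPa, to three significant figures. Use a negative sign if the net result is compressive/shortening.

94.8 MPa

Internal axial forces (sectioning from the free end, tension +): N_BC = 31.7 kN, N_AB = 37.36 kN.
A_BC = 334.4 mm².
σ_BC = N_BC/A_BC = 31700/334.4 = 94.8 MPa.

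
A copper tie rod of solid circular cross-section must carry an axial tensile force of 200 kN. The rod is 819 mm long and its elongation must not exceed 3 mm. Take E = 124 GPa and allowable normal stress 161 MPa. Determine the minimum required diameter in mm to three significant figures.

Required area A ≥ P/σ_allow = 200000/161 = 1242 mm².
For a solid circular section, d ≥ √(4A/π) = 39.77 mm.
Elongation limit: A ≥ PL/(Eδ_allow) = 200000·819/(124000·3) = 440.3 mm² ⇒ d ≥ 23.68 mm.
The stress limit governs.

39.8 mm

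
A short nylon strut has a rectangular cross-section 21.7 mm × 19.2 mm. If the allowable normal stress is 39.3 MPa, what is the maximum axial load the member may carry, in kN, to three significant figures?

A = 416.6 mm².
P_max = σ_allow · A = 39.3 · 416.6 = 16370 N = 16.37 kN.

16.4 kN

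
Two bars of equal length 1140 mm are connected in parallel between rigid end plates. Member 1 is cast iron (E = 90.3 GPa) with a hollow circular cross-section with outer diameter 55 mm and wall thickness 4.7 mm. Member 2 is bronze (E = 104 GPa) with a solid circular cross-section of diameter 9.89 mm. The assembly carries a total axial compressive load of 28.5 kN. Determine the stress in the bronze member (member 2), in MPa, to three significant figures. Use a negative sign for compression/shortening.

A_1 = 742.7 mm².
A_2 = 76.82 mm².
Equal strain + equilibrium ⇒ each member carries load in proportion to AE: A₁E₁ = 67070000 N, A₂E₂ = 7989000 N, ΣAE = 75060000 N.
σ₂ = P·E₂/ΣAE = -28500·104000/75060000 = -39.49 MPa.

-39.5 MPa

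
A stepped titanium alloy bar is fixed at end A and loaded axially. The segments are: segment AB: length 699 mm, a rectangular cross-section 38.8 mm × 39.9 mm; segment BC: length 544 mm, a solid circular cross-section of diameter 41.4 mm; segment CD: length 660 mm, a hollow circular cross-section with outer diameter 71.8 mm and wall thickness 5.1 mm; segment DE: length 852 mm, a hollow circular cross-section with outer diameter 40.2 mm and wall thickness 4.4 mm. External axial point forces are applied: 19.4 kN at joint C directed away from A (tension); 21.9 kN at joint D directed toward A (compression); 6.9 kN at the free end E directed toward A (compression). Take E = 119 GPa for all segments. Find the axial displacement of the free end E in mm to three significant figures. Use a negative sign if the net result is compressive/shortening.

-0.317 mm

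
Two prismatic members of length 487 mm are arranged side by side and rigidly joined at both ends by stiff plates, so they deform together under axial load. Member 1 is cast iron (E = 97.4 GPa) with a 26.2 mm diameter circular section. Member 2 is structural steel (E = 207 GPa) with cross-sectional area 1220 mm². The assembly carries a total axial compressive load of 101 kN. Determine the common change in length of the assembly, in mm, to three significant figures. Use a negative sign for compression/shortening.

A_1 = 539.1 mm².
Equal strain + equilibrium ⇒ each member carries load in proportion to AE: A₁E₁ = 52510000 N, A₂E₂ = 252500000 N, ΣAE = 305100000 N.
δ = PL/ΣAE = -101000·487/305100000 = -0.1612 mm.

-0.161 mm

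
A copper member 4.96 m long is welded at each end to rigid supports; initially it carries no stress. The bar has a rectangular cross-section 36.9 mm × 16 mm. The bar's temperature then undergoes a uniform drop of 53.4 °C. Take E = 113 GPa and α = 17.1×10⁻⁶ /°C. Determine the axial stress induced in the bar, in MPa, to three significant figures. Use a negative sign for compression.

103 MPa

Free thermal expansion αLΔT = 17.1e-6 · 4960 · -53.4 = -4.529 mm.
The walls impose strain ε = −(-4.529)/4960 = 9.1314e-04; σ = Eε = 113000 · 9.1314e-04 = 103.2 MPa.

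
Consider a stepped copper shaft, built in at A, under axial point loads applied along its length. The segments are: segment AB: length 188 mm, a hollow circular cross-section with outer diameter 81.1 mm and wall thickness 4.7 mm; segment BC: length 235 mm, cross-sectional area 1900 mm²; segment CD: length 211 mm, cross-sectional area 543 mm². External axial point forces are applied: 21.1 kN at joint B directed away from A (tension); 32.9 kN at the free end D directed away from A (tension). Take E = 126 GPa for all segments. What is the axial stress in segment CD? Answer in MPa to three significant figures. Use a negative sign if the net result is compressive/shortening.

60.6 MPa

Internal axial forces (sectioning from the free end, tension +): N_CD = 32.9 kN, N_BC = 32.9 kN, N_AB = 54 kN.
σ_CD = N_CD/A_CD = 32900/543 = 60.59 MPa.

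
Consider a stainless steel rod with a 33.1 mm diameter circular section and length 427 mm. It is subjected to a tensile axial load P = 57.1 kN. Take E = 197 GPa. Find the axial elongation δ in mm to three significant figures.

0.144 mm

A = 860.5 mm².
δ_mech = NL/(AE) = 57100·427/(860.5·197000) = 0.1438 mm.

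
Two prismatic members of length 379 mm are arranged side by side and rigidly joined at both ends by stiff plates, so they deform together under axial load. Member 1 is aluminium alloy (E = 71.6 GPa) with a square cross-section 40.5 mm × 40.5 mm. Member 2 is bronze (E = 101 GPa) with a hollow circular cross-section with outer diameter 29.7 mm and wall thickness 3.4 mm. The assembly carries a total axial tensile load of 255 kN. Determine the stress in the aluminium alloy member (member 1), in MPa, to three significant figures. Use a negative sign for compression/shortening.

125 MPa

A_1 = 1640 mm².
A_2 = 280.9 mm².
Equal strain + equilibrium ⇒ each member carries load in proportion to AE: A₁E₁ = 117400000 N, A₂E₂ = 28370000 N, ΣAE = 145800000 N.
σ₁ = P·E₁/ΣAE = 255000·71600/145800000 = 125.2 MPa.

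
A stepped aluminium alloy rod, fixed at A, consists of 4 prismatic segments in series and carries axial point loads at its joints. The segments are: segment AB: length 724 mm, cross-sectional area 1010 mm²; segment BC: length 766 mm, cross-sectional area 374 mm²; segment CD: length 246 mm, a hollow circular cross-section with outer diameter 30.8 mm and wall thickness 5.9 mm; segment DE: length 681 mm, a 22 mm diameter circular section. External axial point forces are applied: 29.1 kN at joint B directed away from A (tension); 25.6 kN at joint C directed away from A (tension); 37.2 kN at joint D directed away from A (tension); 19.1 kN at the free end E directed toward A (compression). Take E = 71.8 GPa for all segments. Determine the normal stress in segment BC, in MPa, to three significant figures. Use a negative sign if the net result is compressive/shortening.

117 MPa

Internal axial forces (sectioning from the free end, tension +): N_DE = -19.1 kN, N_CD = 18.1 kN, N_BC = 43.7 kN, N_AB = 72.8 kN.
σ_BC = N_BC/A_BC = 43700/374 = 116.8 MPa.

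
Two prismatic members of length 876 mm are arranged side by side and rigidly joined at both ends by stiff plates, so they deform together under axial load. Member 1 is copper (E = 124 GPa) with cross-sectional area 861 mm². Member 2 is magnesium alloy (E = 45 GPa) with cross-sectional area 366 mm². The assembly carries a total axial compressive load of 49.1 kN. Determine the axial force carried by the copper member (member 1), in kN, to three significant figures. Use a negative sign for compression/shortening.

-42.5 kN

Equal strain + equilibrium ⇒ each member carries load in proportion to AE: A₁E₁ = 106800000 N, A₂E₂ = 16470000 N, ΣAE = 123200000 N.
F₁ = P·A₁E₁/ΣAE = -49100·106800000/123200000 = -42540 N.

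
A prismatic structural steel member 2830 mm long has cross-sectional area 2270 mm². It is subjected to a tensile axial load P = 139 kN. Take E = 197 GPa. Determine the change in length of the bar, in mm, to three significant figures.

0.880 mm

δ_mech = NL/(AE) = 139000·2830/(2270·197000) = 0.8796 mm.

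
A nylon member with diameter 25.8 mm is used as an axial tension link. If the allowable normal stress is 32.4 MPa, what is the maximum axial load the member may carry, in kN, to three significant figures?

16.9 kN

A = 522.8 mm².
P_max = σ_allow · A = 32.4 · 522.8 = 16940 N = 16.94 kN.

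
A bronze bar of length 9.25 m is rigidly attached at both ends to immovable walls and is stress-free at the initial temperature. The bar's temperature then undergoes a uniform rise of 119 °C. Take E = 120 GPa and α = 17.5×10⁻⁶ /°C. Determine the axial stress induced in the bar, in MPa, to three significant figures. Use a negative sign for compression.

Free thermal expansion αLΔT = 17.5e-6 · 9250 · 119 = 19.26 mm.
The walls impose strain ε = −(19.26)/9250 = -2.0825e-03; σ = Eε = 120000 · -2.0825e-03 = -249.9 MPa.

-250 MPa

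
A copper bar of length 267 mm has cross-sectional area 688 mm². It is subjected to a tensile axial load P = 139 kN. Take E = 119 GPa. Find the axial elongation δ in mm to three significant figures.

0.453 mm

δ_mech = NL/(AE) = 139000·267/(688·119000) = 0.4533 mm.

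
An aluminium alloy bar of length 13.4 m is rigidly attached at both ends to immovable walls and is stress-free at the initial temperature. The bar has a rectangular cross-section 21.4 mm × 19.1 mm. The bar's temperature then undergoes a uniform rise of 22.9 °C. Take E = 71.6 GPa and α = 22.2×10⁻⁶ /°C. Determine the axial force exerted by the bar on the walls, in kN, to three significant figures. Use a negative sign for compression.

-14.9 kN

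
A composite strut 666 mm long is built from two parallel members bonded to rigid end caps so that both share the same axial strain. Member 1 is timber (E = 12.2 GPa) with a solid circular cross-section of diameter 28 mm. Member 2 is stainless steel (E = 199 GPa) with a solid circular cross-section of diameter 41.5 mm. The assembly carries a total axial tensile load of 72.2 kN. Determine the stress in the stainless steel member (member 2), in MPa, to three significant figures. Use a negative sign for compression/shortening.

A_1 = 615.8 mm².
A_2 = 1353 mm².
Equal strain + equilibrium ⇒ each member carries load in proportion to AE: A₁E₁ = 7512000 N, A₂E₂ = 269200000 N, ΣAE = 276700000 N.
σ₂ = P·E₂/ΣAE = 72200·199000/276700000 = 51.93 MPa.

51.9 MPa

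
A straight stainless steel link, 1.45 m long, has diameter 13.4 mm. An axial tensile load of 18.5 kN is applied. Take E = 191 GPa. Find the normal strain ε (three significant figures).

A = 141 mm².
σ = N/A = 131.2 MPa; ε = σ/E = 131.2/191000 = 6.868e-04.

6.87e-04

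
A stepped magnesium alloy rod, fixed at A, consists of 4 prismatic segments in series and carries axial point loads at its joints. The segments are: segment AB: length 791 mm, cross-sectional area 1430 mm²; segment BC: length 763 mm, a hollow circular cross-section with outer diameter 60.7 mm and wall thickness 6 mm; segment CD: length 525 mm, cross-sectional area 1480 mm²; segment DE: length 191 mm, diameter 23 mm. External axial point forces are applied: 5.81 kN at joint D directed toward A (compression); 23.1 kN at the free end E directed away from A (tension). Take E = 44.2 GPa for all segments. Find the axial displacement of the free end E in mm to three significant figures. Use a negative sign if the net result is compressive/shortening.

0.885 mm

Internal axial forces (sectioning from the free end, tension +): N_DE = 23.1 kN, N_CD = 17.29 kN, N_BC = 17.29 kN, N_AB = 17.29 kN.
A_BC = 1031 mm².
A_DE = 415.5 mm².
δ_AB = 17290·791/(1430·44200) = 0.2164 mm
δ_BC = 17290·763/(1031·44200) = 0.2895 mm
δ_CD = 17290·525/(1480·44200) = 0.1388 mm
δ_DE = 23100·191/(415.5·44200) = 0.2403 mm
δ = Σδ_i = 0.8849 mm.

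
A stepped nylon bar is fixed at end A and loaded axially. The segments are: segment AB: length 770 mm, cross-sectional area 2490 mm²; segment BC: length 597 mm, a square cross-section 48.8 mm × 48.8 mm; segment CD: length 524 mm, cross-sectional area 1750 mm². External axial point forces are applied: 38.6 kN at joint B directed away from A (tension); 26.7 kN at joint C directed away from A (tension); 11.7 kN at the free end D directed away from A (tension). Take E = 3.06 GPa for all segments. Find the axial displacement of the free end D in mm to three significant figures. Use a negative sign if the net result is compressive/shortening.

12.1 mm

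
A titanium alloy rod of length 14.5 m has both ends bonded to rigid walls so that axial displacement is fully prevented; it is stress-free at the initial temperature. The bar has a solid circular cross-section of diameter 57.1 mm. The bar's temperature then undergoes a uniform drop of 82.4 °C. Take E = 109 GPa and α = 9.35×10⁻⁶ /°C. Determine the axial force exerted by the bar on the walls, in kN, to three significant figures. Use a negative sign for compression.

Free thermal expansion αLΔT = 9.35e-6 · 14500 · -82.4 = -11.17 mm.
The walls impose strain ε = −(-11.17)/14500 = 7.7044e-04; σ = Eε = 109000 · 7.7044e-04 = 83.98 MPa.
Wall reaction R = σ·A = 83.98·2561 = 215000 N = 215 kN.

215 kN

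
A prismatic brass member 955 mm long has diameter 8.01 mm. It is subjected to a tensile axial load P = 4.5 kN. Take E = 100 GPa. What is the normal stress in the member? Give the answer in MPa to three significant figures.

A = 50.39 mm².
σ = N/A = 4500/50.39 = 89.3 MPa.

89.3 MPa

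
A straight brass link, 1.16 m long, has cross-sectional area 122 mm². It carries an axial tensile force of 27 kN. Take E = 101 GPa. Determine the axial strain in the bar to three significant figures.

σ = N/A = 221.3 MPa; ε = σ/E = 221.3/101000 = 2.191e-03.

0.00219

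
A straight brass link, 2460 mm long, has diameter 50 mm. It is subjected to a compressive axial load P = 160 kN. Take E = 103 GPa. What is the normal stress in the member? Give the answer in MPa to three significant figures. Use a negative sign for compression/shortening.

-81.5 MPa

A = 1963 mm².
σ = N/A = -160000/1963 = -81.49 MPa.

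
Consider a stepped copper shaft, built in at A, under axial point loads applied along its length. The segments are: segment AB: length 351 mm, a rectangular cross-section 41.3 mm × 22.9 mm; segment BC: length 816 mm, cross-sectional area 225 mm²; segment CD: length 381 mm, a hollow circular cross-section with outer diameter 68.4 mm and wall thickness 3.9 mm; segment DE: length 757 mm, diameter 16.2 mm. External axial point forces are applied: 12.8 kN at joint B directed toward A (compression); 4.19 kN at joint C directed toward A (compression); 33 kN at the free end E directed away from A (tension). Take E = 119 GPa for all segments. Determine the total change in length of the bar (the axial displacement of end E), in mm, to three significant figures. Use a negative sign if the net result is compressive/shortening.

2.08 mm

Internal axial forces (sectioning from the free end, tension +): N_DE = 33 kN, N_CD = 33 kN, N_BC = 28.81 kN, N_AB = 16.01 kN.
A_AB = 945.8 mm².
A_CD = 790.3 mm².
A_DE = 206.1 mm².
δ_AB = 16010·351/(945.8·119000) = 0.04993 mm
δ_BC = 28810·816/(225·119000) = 0.878 mm
δ_CD = 33000·381/(790.3·119000) = 0.1337 mm
δ_DE = 33000·757/(206.1·119000) = 1.018 mm
δ = Σδ_i = 2.08 mm.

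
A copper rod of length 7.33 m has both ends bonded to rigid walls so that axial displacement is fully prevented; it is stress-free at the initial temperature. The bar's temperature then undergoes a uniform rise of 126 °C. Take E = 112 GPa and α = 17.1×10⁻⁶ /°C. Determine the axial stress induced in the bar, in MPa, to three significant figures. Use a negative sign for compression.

-241 MPa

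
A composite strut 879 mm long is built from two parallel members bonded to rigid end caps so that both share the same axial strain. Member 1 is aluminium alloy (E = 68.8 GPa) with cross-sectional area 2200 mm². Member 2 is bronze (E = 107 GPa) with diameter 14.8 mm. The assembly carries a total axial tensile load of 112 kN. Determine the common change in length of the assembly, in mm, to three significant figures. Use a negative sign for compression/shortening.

0.580 mm

A_2 = 172 mm².
Equal strain + equilibrium ⇒ each member carries load in proportion to AE: A₁E₁ = 151400000 N, A₂E₂ = 18410000 N, ΣAE = 169800000 N.
δ = PL/ΣAE = 112000·879/169800000 = 0.5799 mm.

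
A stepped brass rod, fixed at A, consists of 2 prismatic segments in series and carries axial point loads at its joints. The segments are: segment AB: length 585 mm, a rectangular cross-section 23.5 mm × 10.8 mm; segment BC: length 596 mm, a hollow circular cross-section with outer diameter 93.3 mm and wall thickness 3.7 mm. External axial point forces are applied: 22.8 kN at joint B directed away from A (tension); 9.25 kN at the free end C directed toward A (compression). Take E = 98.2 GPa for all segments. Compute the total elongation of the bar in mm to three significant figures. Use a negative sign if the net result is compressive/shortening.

0.264 mm

Internal axial forces (sectioning from the free end, tension +): N_BC = -9.25 kN, N_AB = 13.55 kN.
A_AB = 253.8 mm².
A_BC = 1042 mm².
δ_AB = 13550·585/(253.8·98200) = 0.318 mm
δ_BC = -9250·596/(1042·98200) = -0.0539 mm
δ = Σδ_i = 0.2641 mm.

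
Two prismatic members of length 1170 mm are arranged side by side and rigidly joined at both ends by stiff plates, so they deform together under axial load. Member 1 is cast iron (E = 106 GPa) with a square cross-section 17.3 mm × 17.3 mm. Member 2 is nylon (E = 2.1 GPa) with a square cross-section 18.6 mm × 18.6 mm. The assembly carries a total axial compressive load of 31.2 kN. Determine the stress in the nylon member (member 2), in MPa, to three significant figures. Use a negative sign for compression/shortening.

A_1 = 299.3 mm².
A_2 = 346 mm².
Equal strain + equilibrium ⇒ each member carries load in proportion to AE: A₁E₁ = 31720000 N, A₂E₂ = 726500 N, ΣAE = 32450000 N.
σ₂ = P·E₂/ΣAE = -31200·2100/32450000 = -2.019 MPa.

-2.02 MPa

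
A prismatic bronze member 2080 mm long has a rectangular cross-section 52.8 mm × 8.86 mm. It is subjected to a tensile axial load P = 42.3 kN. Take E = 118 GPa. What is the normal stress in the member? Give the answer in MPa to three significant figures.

A = 467.8 mm².
σ = N/A = 42300/467.8 = 90.42 MPa.

90.4 MPa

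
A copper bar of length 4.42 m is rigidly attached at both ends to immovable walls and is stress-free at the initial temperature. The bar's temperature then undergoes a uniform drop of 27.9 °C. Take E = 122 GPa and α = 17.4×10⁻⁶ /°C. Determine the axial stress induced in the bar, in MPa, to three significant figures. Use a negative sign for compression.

Free thermal expansion αLΔT = 17.4e-6 · 4420 · -27.9 = -2.146 mm.
The walls impose strain ε = −(-2.146)/4420 = 4.8546e-04; σ = Eε = 122000 · 4.8546e-04 = 59.23 MPa.

59.2 MPa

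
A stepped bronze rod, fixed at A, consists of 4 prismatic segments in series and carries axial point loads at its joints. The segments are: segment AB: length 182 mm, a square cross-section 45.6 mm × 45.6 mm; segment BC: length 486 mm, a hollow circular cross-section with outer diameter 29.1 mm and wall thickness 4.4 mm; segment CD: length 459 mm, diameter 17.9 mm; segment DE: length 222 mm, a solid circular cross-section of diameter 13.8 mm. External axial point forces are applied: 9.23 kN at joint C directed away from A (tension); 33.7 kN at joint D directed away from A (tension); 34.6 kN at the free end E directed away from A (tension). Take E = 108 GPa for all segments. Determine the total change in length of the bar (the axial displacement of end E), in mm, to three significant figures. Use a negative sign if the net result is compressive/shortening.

Internal axial forces (sectioning from the free end, tension +): N_DE = 34.6 kN, N_CD = 68.3 kN, N_BC = 77.53 kN, N_AB = 77.53 kN.
A_AB = 2079 mm².
A_BC = 341.4 mm².
A_CD = 251.6 mm².
A_DE = 149.6 mm².
δ_AB = 77530·182/(2079·108000) = 0.06283 mm
δ_BC = 77530·486/(341.4·108000) = 1.022 mm
δ_CD = 68300·459/(251.6·108000) = 1.153 mm
δ_DE = 34600·222/(149.6·108000) = 0.4755 mm
δ = Σδ_i = 2.714 mm.

2.71 mm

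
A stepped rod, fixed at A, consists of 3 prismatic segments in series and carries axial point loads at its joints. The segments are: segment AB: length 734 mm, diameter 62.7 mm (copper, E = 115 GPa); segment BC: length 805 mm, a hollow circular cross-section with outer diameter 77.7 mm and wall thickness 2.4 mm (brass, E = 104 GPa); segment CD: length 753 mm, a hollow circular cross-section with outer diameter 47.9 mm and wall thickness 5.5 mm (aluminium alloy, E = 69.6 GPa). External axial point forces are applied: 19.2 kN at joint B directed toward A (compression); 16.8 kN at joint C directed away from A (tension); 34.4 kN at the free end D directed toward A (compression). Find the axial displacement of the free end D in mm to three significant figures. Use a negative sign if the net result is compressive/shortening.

Internal axial forces (sectioning from the free end, tension +): N_CD = -34.4 kN, N_BC = -17.6 kN, N_AB = -36.8 kN.
A_AB = 3088 mm².
A_BC = 567.7 mm².
A_CD = 732.6 mm².
δ_AB = -36800·734/(3088·115000) = -0.07607 mm
δ_BC = -17600·805/(567.7·104000) = -0.2399 mm
δ_CD = -34400·753/(732.6·69600) = -0.508 mm
δ = Σδ_i = -0.824 mm.

-0.824 mm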